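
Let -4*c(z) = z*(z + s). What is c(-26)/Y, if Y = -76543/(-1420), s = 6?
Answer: -184600/76543 ≈ -2.4117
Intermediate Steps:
c(z) = -z*(6 + z)/4 (c(z) = -z*(z + 6)/4 = -z*(6 + z)/4)
Y = 76543/1420 (Y = -76543*(-1/1420) = 76543/1420 ≈ 53.904)
c(-26)/Y = (-1/4*(-26)*(6 - 26))/(76543/1420) = -1/4*(-26)*(-20)*(1420/76543) = -130*1420/76543 = -184600/76543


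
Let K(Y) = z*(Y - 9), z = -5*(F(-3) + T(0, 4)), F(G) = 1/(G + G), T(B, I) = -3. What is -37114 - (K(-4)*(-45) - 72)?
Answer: -92609/2 ≈ -46305.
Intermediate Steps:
F(G) = 1/(2*G)
z = 95/6 (z = -5*((1/2)/(-3) - 3) = -5*((1/2)*(-1/3) - 3) = -5*(-1/6 - 3) = -5*(-19/6) = 95/6 ≈ 15.833)
K(Y) = -285/2 + 95*Y/6 (K(Y) = 95*(Y - 9)/6 = 95*(-9 + Y)/6 = -285/2 + 95*Y/6)
-37114 - (K(-4)*(-45) - 72) = -37114 - ((-285/2 + (95/6)*(-4))*(-45) - 72) = -37114 - ((-285/2 - 190/3)*(-45) - 72) = -37114 - (-1235/6*(-45) - 72) = -37114 - (18525/2 - 72) = -37114 - 1*18381/2 = -37114 - 18381/2 = -92609/2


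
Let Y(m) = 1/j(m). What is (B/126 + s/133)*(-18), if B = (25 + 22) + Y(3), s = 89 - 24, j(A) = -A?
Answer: -6170/399 ≈ -15.464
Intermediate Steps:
Y(m) = -1/m (Y(m) = 1/(-m) = -1/m)
s = 65
B = 140/3 (B = (25 + 22) - 1/3 = 47 - 1*⅓ = 47 - ⅓ = 140/3 ≈ 46.667)
(B/126 + s/133)*(-18) = ((140/3)/126 + 65/133)*(-18) = ((140/3)*(1/126) + 65*(1/133))*(-18) = (10/27 + 65/133)*(-18) = (3085/3591)*(-18) = -6170/399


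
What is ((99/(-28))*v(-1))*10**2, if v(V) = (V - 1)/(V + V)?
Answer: -2475/7 ≈ -353.57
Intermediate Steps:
v(V) = (-1 + V)/(2*V) (v(V) = (-1 + V)/((2*V)) = (-1 + V)*(1/(2*V)) = (-1 + V)/(2*V))
((99/(-28))*v(-1))*10**2 = ((99/(-28))*((1/2)*(-1 - 1)/(-1)))*10**2 = ((99*(-1/28))*((1/2)*(-1)*(-2)))*100 = -99/28*1*100 = -99/28*100 = -2475/7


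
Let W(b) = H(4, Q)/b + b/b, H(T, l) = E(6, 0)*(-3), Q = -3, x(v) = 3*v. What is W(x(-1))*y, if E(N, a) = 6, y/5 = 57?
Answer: 1995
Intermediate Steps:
y = 285 (y = 5*57 = 285)
H(T, l) = -18 (H(T, l) = 6*(-3) = -18)
W(b) = 1 - 18/b (W(b) = -18/b + b/b = -18/b + 1 = 1 - 18/b)
W(x(-1))*y = ((-18 + 3*(-1))/((3*(-1))))*285 = ((-18 - 3)/(-3))*285 = -1/3*(-21)*285 = 7*285 = 1995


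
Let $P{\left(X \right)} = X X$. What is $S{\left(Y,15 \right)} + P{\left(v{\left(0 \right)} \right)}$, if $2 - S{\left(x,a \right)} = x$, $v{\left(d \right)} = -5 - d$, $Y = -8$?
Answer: $35$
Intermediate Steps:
$S{\left(x,a \right)} = 2 - x$
$P{\left(X \right)} = X^{2}$
$S{\left(Y,15 \right)} + P{\left(v{\left(0 \right)} \right)} = \left(2 - -8\right) + \left(-5 - 0\right)^{2} = \left(2 + 8\right) + \left(-5 + 0\right)^{2} = 10 + \left(-5\right)^{2} = 10 + 25 = 35$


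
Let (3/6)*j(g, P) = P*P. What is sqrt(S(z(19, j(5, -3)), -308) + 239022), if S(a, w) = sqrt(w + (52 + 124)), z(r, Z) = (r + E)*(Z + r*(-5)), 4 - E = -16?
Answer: sqrt(239022 + 2*I*sqrt(33)) ≈ 488.9 + 0.012*I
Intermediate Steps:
E = 20 (E = 4 - 1*(-16) = 4 + 16 = 20)
j(g, P) = 2*P**2 (j(g, P) = 2*(P*P) = 2*P**2)
z(r, Z) = (20 + r)*(Z - 5*r) (z(r, Z) = (r + 20)*(Z + r*(-5)) = (20 + r)*(Z - 5*r))
S(a, w) = sqrt(176 + w) (S(a, w) = sqrt(w + 176) = sqrt(176 + w))
sqrt(S(z(19, j(5, -3)), -308) + 239022) = sqrt(sqrt(176 - 308) + 239022) = sqrt(sqrt(-132) + 239022) = sqrt(2*I*sqrt(33) + 239022) = sqrt(239022 + 2*I*sqrt(33))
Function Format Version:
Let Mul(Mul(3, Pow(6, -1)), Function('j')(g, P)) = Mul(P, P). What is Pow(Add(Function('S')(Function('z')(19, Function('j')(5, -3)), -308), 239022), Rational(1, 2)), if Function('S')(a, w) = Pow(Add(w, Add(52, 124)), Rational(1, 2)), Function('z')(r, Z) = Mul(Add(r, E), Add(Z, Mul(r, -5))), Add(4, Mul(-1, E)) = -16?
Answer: Pow(Add(239022, Mul(2, I, Pow(33, Rational(1, 2)))), Rational(1, 2)) ≈ Add(488.90, Mul(0.012, I))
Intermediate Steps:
E = 20 (E = Add(4, Mul(-1, -16)) = Add(4, 16) = 20)
Function('j')(g, P) = Mul(2, Pow(P, 2)) (Function('j')(g, P) = Mul(2, Mul(P, P)) = Mul(2, Pow(P, 2)))
Function('z')(r, Z) = Mul(Add(20, r), Add(Z, Mul(-5, r))) (Function('z')(r, Z) = Mul(Add(r, 20), Add(Z, Mul(r, -5))) = Mul(Add(20, r), Add(Z, Mul(-5, r))))
Function('S')(a, w) = Pow(Add(176, w), Rational(1, 2)) (Function('S')(a, w) = Pow(Add(w, 176), Rational(1, 2)) = Pow(Add(176, w), Rational(1, 2)))
Pow(Add(Function('S')(Function('z')(19, Function('j')(5, -3)), -308), 239022), Rational(1, 2)) = Pow(Add(Pow(Add(176, -308), Rational(1, 2)), 239022), Rational(1, 2)) = Pow(Add(Pow(-132, Rational(1, 2)), 239022), Rational(1, 2)) = Pow(Add(Mul(2, I, Pow(33, Rational(1, 2))), 239022), Rational(1, 2)) = Pow(Add(239022, Mul(2, I, Pow(33, Rational(1, 2)))), Rational(1, 2))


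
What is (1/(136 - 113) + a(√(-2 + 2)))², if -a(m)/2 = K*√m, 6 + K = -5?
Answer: 1/529 ≈ 0.0018904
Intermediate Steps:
K = -11 (K = -6 - 5 = -11)
a(m) = 22*√m (a(m) = -(-22)*√m = 22*√m)
(1/(136 - 113) + a(√(-2 + 2)))² = (1/(136 - 113) + 22*√(√(-2 + 2)))² = (1/23 + 22*√(√0))² = (1/23 + 22*√0)² = (1/23 + 22*0)² = (1/23 + 0)² = (1/23)² = 1/529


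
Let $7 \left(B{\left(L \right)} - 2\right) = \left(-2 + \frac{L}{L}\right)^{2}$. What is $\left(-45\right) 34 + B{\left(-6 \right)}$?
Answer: $- \frac{10695}{7} \approx -1527.9$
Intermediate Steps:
$B{\left(L \right)} = \frac{15}{7}$ ($B{\left(L \right)} = 2 + \frac{\left(-2 + \frac{L}{L}\right)^{2}}{7} = 2 + \frac{\left(-2 + 1\right)^{2}}{7} = 2 + \frac{\left(-1\right)^{2}}{7} = 2 + \frac{1}{7} \cdot 1 = 2 + \frac{1}{7} = \frac{15}{7}$)
$\left(-45\right) 34 + B{\left(-6 \right)} = \left(-45\right) 34 + \frac{15}{7} = -1530 + \frac{15}{7} = - \frac{10695}{7}$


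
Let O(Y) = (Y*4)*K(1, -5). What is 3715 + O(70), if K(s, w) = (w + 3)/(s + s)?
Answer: 3435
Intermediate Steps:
K(s, w) = (3 + w)/(2*s) (K(s, w) = (3 + w)/((2*s)) = (3 + w)*(1/(2*s)) = (3 + w)/(2*s))
O(Y) = -4*Y (O(Y) = (Y*4)*((½)*(3 - 5)/1) = (4*Y)*((½)*1*(-2)) = (4*Y)*(-1) = -4*Y)
3715 + O(70) = 3715 - 4*70 = 3715 - 280 = 3435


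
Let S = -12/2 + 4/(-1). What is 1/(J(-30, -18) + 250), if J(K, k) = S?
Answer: 1/240 ≈ 0.0041667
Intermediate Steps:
S = -10 (S = -12*1/2 + 4*(-1) = -6 - 4 = -10)
J(K, k) = -10
1/(J(-30, -18) + 250) = 1/(-10 + 250) = 1/240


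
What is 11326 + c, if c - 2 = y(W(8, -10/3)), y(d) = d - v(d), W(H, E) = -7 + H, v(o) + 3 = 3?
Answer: 11329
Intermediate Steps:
v(o) = 0 (v(o) = -3 + 3 = 0)
y(d) = d (y(d) = d - 1*0 = d + 0 = d)
c = 3 (c = 2 + (-7 + 8) = 2 + 1 = 3)
11326 + c = 11326 + 3 = 11329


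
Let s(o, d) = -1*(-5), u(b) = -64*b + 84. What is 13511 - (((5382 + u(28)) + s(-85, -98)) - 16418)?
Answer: 26250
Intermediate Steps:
u(b) = 84 - 64*b
s(o, d) = 5
13511 - (((5382 + u(28)) + s(-85, -98)) - 16418) = 13511 - (((5382 + (84 - 64*28)) + 5) - 16418) = 13511 - (((5382 + (84 - 1792)) + 5) - 16418) = 13511 - (((5382 - 1708) + 5) - 16418) = 13511 - ((3674 + 5) - 16418) = 13511 - (3679 - 16418) = 13511 - 1*(-12739) = 13511 + 12739 = 26250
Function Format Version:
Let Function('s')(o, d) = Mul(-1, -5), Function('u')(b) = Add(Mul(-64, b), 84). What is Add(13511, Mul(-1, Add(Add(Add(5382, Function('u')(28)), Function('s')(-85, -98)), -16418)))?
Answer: 26250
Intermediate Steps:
Function('u')(b) = Add(84, Mul(-64, b))
Function('s')(o, d) = 5
Add(13511, Mul(-1, Add(Add(Add(5382, Function('u')(28)), Function('s')(-85, -98)), -16418))) = Add(13511, Mul(-1, Add(Add(Add(5382, Add(84, Mul(-64, 28))), 5), -16418))) = Add(13511, Mul(-1, Add(Add(Add(5382, Add(84, -1792)), 5), -16418))) = Add(13511, Mul(-1, Add(Add(Add(5382, -1708), 5), -16418))) = Add(13511, Mul(-1, Add(Add(3674, 5), -16418))) = Add(13511, Mul(-1, Add(3679, -16418))) = Add(13511, Mul(-1, -12739)) = Add(13511, 12739) = 26250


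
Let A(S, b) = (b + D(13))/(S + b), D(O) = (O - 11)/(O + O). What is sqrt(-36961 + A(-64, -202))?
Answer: I*sqrt(9019629346)/494 ≈ 192.25*I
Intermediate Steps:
D(O) = (-11 + O)/(2*O) (D(O) = (-11 + O)/((2*O)) = (-11 + O)*(1/(2*O)) = (-11 + O)/(2*O))
A(S, b) = (1/13 + b)/(S + b) (A(S, b) = (b + (1/2)*(-11 + 13)/13)/(S + b) = (b + (1/2)*(1/13)*2)/(S + b) = (b + 1/13)/(S + b) = (1/13 + b)/(S + b))
sqrt(-36961 + A(-64, -202)) = sqrt(-36961 + (1/13 - 202)/(-64 - 202)) = sqrt(-36961 - 2625/13/(-266)) = sqrt(-36961 - 1/266*(-2625/13)) = sqrt(-36961 + 375/494) = sqrt(-18258359/494) = I*sqrt(9019629346)/494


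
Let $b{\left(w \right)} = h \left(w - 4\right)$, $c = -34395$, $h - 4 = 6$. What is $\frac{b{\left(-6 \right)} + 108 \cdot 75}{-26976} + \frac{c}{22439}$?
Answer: $- \frac{34604735}{18916077} \approx -1.8294$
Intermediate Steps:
$h = 10$ ($h = 4 + 6 = 10$)
$b{\left(w \right)} = -40 + 10 w$ ($b{\left(w \right)} = 10 \left(w - 4\right) = 10 \left(-4 + w\right) = -40 + 10 w$)
$\frac{b{\left(-6 \right)} + 108 \cdot 75}{-26976} + \frac{c}{22439} = \frac{\left(-40 + 10 \left(-6\right)\right) + 108 \cdot 75}{-26976} - \frac{34395}{22439} = \left(\left(-40 - 60\right) + 8100\right) \left(- \frac{1}{26976}\right) - \frac{34395}{22439} = \left(-100 + 8100\right) \left(- \frac{1}{26976}\right) - \frac{34395}{22439} = 8000 \left(- \frac{1}{26976}\right) - \frac{34395}{22439} = - \frac{250}{843} - \frac{34395}{22439} = - \frac{34604735}{18916077}$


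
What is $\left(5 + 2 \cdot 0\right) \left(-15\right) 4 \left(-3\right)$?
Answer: $900$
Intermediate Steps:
$\left(5 + 2 \cdot 0\right) \left(-15\right) 4 \left(-3\right) = \left(5 + 0\right) \left(-15\right) \left(-12\right) = 5 \left(-15\right) \left(-12\right) = \left(-75\right) \left(-12\right) = 900$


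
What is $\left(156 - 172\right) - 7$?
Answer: $-23$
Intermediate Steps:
$\left(156 - 172\right) - 7 = -16 - 7 = -23$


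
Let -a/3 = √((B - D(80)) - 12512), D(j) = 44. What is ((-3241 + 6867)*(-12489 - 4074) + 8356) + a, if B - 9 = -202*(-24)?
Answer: -60049082 - 3*I*√7699 ≈ -6.0049e+7 - 263.23*I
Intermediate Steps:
B = 4857 (B = 9 - 202*(-24) = 9 + 4848 = 4857)
a = -3*I*√7699 (a = -3*√((4857 - 1*44) - 12512) = -3*√((4857 - 44) - 12512) = -3*√(4813 - 12512) = -3*I*√7699 ≈ -263.23*I)
((-3241 + 6867)*(-12489 - 4074) + 8356) + a = ((-3241 + 6867)*(-12489 - 4074) + 8356) - 3*I*√7699 = (3626*(-16563) + 8356) - 3*I*√7699 = (-60057438 + 8356) - 3*I*√7699 = -60049082 - 3*I*√7699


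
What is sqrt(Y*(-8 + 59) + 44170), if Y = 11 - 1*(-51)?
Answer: 2*sqrt(11833) ≈ 217.56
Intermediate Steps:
Y = 62 (Y = 11 + 51 = 62)
sqrt(Y*(-8 + 59) + 44170) = sqrt(62*(-8 + 59) + 44170) = sqrt(62*51 + 44170) = sqrt(3162 + 44170) = sqrt(47332) = 2*sqrt(11833)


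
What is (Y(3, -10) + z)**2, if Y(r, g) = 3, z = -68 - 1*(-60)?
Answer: 25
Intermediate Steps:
z = -8 (z = -68 + 60 = -8)
(Y(3, -10) + z)**2 = (3 - 8)**2 = (-5)**2 = 25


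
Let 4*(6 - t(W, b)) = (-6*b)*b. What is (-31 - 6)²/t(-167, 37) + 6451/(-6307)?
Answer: -9303103/25978533 ≈ -0.35811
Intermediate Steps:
t(W, b) = 6 + 3*b²/2 (t(W, b) = 6 - (-6*b)*b/4 = 6 - (-3)*b²/2 = 6 + 3*b²/2)
(-31 - 6)²/t(-167, 37) + 6451/(-6307) = (-31 - 6)²/(6 + (3/2)*37²) + 6451/(-6307) = (-37)²/(6 + (3/2)*1369) + 6451*(-1/6307) = 1369/(6 + 4107/2) - 6451/6307 = 1369/(4119/2) - 6451/6307 = 1369*(2/4119) - 6451/6307 = 2738/4119 - 6451/6307 = -9303103/25978533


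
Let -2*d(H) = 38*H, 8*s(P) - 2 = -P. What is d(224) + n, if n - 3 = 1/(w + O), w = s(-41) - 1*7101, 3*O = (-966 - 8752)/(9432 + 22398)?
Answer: -11526837370601/2710283797 ≈ -4253.0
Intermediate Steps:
s(P) = ¼ - P/8 (s(P) = ¼ + (-P)/8 = ¼ - P/8)
O = -4859/47745 (O = ((-966 - 8752)/(9432 + 22398))/3 = (-9718/31830)/3 = (-9718*1/31830)/3 = (⅓)*(-4859/15915) = -4859/47745 ≈ -0.10177)
d(H) = -19*H
w = -56765/8 (w = (¼ - ⅛*(-41)) - 1*7101 = (¼ + 41/8) - 7101 = 43/8 - 7101 = -56765/8 ≈ -7095.6)
n = 8130469431/2710283797 (n = 3 + 1/(-56765/8 - 4859/47745) = 3 + 1/(-2710283797/381960) = 3 - 381960/2710283797 = 8130469431/2710283797 ≈ 2.9999)
d(224) + n = -19*224 + 8130469431/2710283797 = -4256 + 8130469431/2710283797 = -11526837370601/2710283797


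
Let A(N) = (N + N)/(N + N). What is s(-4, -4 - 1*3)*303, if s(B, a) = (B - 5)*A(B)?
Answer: -2727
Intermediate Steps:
A(N) = 1 (A(N) = (2*N)/((2*N)) = (2*N)*(1/(2*N)) = 1)
s(B, a) = -5 + B (s(B, a) = (B - 5)*1 = (-5 + B)*1 = -5 + B)
s(-4, -4 - 1*3)*303 = (-5 - 4)*303 = -9*303 = -2727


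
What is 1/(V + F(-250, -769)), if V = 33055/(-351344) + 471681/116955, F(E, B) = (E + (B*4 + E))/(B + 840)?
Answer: -324165784880/15050131145339 ≈ -0.021539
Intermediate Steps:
F(E, B) = (2*E + 4*B)/(840 + B) (F(E, B) = (E + (4*B + E))/(840 + B) = (E + (E + 4*B))/(840 + B) = (2*E + 4*B)/(840 + B))
V = 17984037971/4565715280 (V = 33055*(-1/351344) + 471681*(1/116955) = -33055/351344 + 52409/12995 = 17984037971/4565715280 ≈ 3.9389)
1/(V + F(-250, -769)) = 1/(17984037971/4565715280 + 2*(-250 + 2*(-769))/(840 - 769)) = 1/(17984037971/4565715280 + 2*(-250 - 1538)/71) = 1/(17984037971/4565715280 + 2*(1/71)*(-1788)) = 1/(17984037971/4565715280 - 3576/71) = 1/(-15050131145339/324165784880) = -324165784880/15050131145339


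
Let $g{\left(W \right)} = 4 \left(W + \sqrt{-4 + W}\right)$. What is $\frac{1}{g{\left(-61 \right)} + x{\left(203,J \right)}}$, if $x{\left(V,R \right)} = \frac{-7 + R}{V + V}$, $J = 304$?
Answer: $- \frac{40099402}{9926349729} - \frac{659344 i \sqrt{65}}{9926349729} \approx -0.0040397 - 0.00053552 i$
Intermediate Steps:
$x{\left(V,R \right)} = \frac{-7 + R}{2 V}$
$g{\left(W \right)} = 4 W + 4 \sqrt{-4 + W}$
$\frac{1}{g{\left(-61 \right)} + x{\left(203,J \right)}} = \frac{1}{\left(4 \left(-61\right) + 4 \sqrt{-4 - 61}\right) + \frac{-7 + 304}{2 \cdot 203}} = \frac{1}{\left(-244 + 4 \sqrt{-65}\right) + \frac{1}{2} \cdot \frac{1}{203} \cdot 297} = \frac{1}{\left(-244 + 4 i \sqrt{65}\right) + \frac{297}{406}} = \frac{1}{- \frac{98767}{406} + 4 i \sqrt{65}}$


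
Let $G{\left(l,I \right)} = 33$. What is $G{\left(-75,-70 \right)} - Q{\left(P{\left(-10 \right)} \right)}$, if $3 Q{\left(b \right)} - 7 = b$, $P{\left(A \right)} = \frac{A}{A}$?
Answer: $\frac{91}{3} \approx 30.333$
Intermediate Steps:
$P{\left(A \right)} = 1$
$Q{\left(b \right)} = \frac{7}{3} + \frac{b}{3}$
$G{\left(-75,-70 \right)} - Q{\left(P{\left(-10 \right)} \right)} = 33 - \left(\frac{7}{3} + \frac{1}{3} \cdot 1\right) = 33 - \left(\frac{7}{3} + \frac{1}{3}\right) = 33 - \frac{8}{3} = \frac{91}{3}$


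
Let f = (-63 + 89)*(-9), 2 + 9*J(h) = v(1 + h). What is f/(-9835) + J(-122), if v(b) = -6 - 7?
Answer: -48473/29505 ≈ -1.6429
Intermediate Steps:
v(b) = -13
J(h) = -5/3 (J(h) = -2/9 + (⅑)*(-13) = -2/9 - 13/9 = -5/3)
f = -234 (f = 26*(-9) = -234)
f/(-9835) + J(-122) = -234/(-9835) - 5/3 = -234*(-1/9835) - 5/3 = 234/9835 - 5/3 = -48473/29505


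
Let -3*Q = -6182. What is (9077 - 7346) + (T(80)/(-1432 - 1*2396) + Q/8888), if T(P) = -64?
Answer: 669349171/386628 ≈ 1731.2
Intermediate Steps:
Q = 6182/3 (Q = -⅓*(-6182) = 6182/3 ≈ 2060.7)
(9077 - 7346) + (T(80)/(-1432 - 1*2396) + Q/8888) = (9077 - 7346) + (-64/(-1432 - 1*2396) + (6182/3)/8888) = 1731 + (-64/(-1432 - 2396) + (6182/3)*(1/8888)) = 1731 + (-64/(-3828) + 281/1212) = 1731 + (-64*(-1/3828) + 281/1212) = 1731 + (16/957 + 281/1212) = 1731 + 96103/386628 = 669349171/386628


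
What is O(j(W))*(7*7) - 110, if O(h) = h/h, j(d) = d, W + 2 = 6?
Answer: -61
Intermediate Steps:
W = 4 (W = -2 + 6 = 4)
O(h) = 1
O(j(W))*(7*7) - 110 = 1*(7*7) - 110 = 1*49 - 110 = 49 - 110 = -61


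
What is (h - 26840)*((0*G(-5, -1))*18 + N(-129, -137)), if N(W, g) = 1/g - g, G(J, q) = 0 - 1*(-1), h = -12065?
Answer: -730169040/137 ≈ -5.3297e+6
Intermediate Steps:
G(J, q) = 1 (G(J, q) = 0 + 1 = 1)
(h - 26840)*((0*G(-5, -1))*18 + N(-129, -137)) = (-12065 - 26840)*((0*1)*18 + (1/(-137) - 1*(-137))) = -38905*(0*18 + (-1/137 + 137)) = -38905*(0 + 18768/137) = -38905*18768/137 = -730169040/137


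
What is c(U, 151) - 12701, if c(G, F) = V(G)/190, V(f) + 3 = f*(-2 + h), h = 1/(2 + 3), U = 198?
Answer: -12067747/950 ≈ -12703.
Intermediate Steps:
h = ⅕ (h = 1/5 = ⅕ ≈ 0.20000)
V(f) = -3 - 9*f/5 (V(f) = -3 + f*(-2 + ⅕) = -3 + f*(-9/5) = -3 - 9*f/5)
c(G, F) = -3/190 - 9*G/950 (c(G, F) = (-3 - 9*G/5)/190 = (-3 - 9*G/5)*(1/190) = -3/190 - 9*G/950)
c(U, 151) - 12701 = (-3/190 - 9/950*198) - 12701 = (-3/190 - 891/475) - 12701 = -1797/950 - 12701 = -12067747/950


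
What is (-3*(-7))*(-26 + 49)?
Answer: 483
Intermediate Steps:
(-3*(-7))*(-26 + 49) = 21*23 = 483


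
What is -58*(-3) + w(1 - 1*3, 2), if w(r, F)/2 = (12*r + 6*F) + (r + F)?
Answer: 150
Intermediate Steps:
w(r, F) = 14*F + 26*r (w(r, F) = 2*((12*r + 6*F) + (r + F)) = 2*((6*F + 12*r) + (F + r)) = 2*(7*F + 13*r) = 14*F + 26*r)
-58*(-3) + w(1 - 1*3, 2) = -58*(-3) + (14*2 + 26*(1 - 1*3)) = 174 + (28 + 26*(1 - 3)) = 174 + (28 + 26*(-2)) = 174 + (28 - 52) = 174 - 24 = 150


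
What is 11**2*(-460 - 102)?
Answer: -68002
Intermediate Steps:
11**2*(-460 - 102) = 121*(-562) = -68002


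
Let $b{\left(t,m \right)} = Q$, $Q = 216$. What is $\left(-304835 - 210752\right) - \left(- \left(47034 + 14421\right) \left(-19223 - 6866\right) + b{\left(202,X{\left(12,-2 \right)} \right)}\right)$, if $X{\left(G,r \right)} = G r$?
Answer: $-1603815298$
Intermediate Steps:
$b{\left(t,m \right)} = 216$
$\left(-304835 - 210752\right) - \left(- \left(47034 + 14421\right) \left(-19223 - 6866\right) + b{\left(202,X{\left(12,-2 \right)} \right)}\right) = \left(-304835 - 210752\right) + \left(\left(47034 + 14421\right) \left(-19223 - 6866\right) - 216\right) = -515587 + \left(61455 \left(-26089\right) - 216\right) = -515587 - 1603299711 = -1603815298$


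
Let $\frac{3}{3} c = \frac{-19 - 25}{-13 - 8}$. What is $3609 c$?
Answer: $\frac{52932}{7} \approx 7561.7$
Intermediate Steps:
$c = \frac{44}{21}$ ($c = \frac{-19 - 25}{-13 - 8} = - \frac{44}{-21} = \left(-44\right) \left(- \frac{1}{21}\right) = \frac{44}{21} \approx 2.0952$)
$3609 c = 3609 \cdot \frac{44}{21} = \frac{52932}{7}$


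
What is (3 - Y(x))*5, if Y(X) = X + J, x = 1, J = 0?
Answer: 10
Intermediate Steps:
Y(X) = X (Y(X) = X + 0 = X)
(3 - Y(x))*5 = (3 - 1*1)*5 = (3 - 1)*5 = 2*5 = 10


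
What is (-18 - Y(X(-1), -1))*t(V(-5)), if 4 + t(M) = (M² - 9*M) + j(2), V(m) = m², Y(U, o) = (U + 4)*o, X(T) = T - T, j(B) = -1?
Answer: -5530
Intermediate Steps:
X(T) = 0
Y(U, o) = o*(4 + U) (Y(U, o) = (4 + U)*o = o*(4 + U))
t(M) = -5 + M² - 9*M (t(M) = -4 + ((M² - 9*M) - 1) = -4 + (-1 + M² - 9*M) = -5 + M² - 9*M)
(-18 - Y(X(-1), -1))*t(V(-5)) = (-18 - (-1)*(4 + 0))*(-5 + ((-5)²)² - 9*(-5)²) = (-18 - (-1)*4)*(-5 + 25² - 9*25) = (-18 - 1*(-4))*(-5 + 625 - 225) = (-18 + 4)*395 = -14*395 = -5530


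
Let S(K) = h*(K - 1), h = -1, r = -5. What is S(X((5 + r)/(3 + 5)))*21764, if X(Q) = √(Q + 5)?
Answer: 21764 - 21764*√5 ≈ -26902.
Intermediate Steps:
X(Q) = √(5 + Q)
S(K) = 1 - K (S(K) = -(K - 1) = -(-1 + K) = 1 - K)
S(X((5 + r)/(3 + 5)))*21764 = (1 - √(5 + (5 - 5)/(3 + 5)))*21764 = (1 - √(5 + 0/8))*21764 = (1 - √(5 + 0*(⅛)))*21764 = (1 - √(5 + 0))*21764 = (1 - √5)*21764 = 21764 - 21764*√5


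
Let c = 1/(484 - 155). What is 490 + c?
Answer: 161211/329 ≈ 490.00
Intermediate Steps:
c = 1/329 ≈ 0.0030395
490 + c = 490 + 1/329 = 161211/329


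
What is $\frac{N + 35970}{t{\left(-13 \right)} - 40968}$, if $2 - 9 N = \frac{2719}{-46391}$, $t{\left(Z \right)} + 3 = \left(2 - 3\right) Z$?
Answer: $- \frac{15018253931}{17100743202} \approx -0.87822$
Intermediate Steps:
$t{\left(Z \right)} = -3 - Z$ ($t{\left(Z \right)} = -3 + \left(2 - 3\right) Z = -3 - Z$)
$N = \frac{95501}{417519}$ ($N = \frac{2}{9} - \frac{2719 \frac{1}{-46391}}{9} = \frac{2}{9} - \frac{2719 \left(- \frac{1}{46391}\right)}{9} = \frac{2}{9} - - \frac{2719}{417519} = \frac{2}{9} + \frac{2719}{417519} = \frac{95501}{417519} \approx 0.22873$)
$\frac{N + 35970}{t{\left(-13 \right)} - 40968} = \frac{\frac{95501}{417519} + 35970}{\left(-3 - -13\right) - 40968} = \frac{15018253931}{417519 \left(\left(-3 + 13\right) - 40968\right)} = \frac{15018253931}{417519 \left(10 - 40968\right)} = \frac{15018253931}{417519 \left(-40958\right)} = \frac{15018253931}{417519} \left(- \frac{1}{40958}\right) = - \frac{15018253931}{17100743202}$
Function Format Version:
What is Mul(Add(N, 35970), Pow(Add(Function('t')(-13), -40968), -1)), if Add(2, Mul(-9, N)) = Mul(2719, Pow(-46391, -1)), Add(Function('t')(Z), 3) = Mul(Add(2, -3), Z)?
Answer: Rational(-15018253931, 17100743202) ≈ -0.87822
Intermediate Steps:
Function('t')(Z) = Add(-3, Mul(-1, Z)) (Function('t')(Z) = Add(-3, Mul(Add(2, -3), Z)) = Add(-3, Mul(-1, Z)))
N = Rational(95501, 417519) (N = Add(Rational(2, 9), Mul(Rational(-1, 9), Mul(2719, Pow(-46391, -1)))) = Add(Rational(2, 9), Mul(Rational(-1, 9), Mul(2719, Rational(-1, 46391)))) = Add(Rational(2, 9), Mul(Rational(-1, 9), Rational(-2719, 46391))) = Add(Rational(2, 9), Rational(2719, 417519)) = Rational(95501, 417519) ≈ 0.22873)
Mul(Add(N, 35970), Pow(Add(Function('t')(-13), -40968), -1)) = Mul(Add(Rational(95501, 417519), 35970), Pow(Add(Add(-3, Mul(-1, -13)), -40968), -1)) = Mul(Rational(15018253931, 417519), Pow(Add(Add(-3, 13), -40968), -1)) = Mul(Rational(15018253931, 417519), Pow(Add(10, -40968), -1)) = Mul(Rational(15018253931, 417519), Pow(-40958, -1)) = Mul(Rational(15018253931, 417519), Rational(-1, 40958)) = Rational(-15018253931, 17100743202)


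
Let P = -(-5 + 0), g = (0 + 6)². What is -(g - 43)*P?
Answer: 35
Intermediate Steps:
g = 36 (g = 6² = 36)
P = 5 (P = -1*(-5) = 5)
-(g - 43)*P = -(36 - 43)*5 = -(-7)*5 = -1*(-35) = 35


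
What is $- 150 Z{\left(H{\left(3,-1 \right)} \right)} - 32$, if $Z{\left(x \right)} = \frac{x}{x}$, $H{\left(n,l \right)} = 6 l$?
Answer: $-182$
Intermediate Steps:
$Z{\left(x \right)} = 1$
$- 150 Z{\left(H{\left(3,-1 \right)} \right)} - 32 = \left(-150\right) 1 - 32 = -150 - 32 = -182$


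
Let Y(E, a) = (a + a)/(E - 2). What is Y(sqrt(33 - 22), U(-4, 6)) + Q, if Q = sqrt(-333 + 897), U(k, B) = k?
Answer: -16/7 + 2*sqrt(141) - 8*sqrt(11)/7 ≈ 17.673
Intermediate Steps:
Y(E, a) = 2*a/(-2 + E) (Y(E, a) = (2*a)/(-2 + E) = 2*a/(-2 + E))
Q = 2*sqrt(141) (Q = sqrt(564) = 2*sqrt(141) ≈ 23.749)
Y(sqrt(33 - 22), U(-4, 6)) + Q = 2*(-4)/(-2 + sqrt(33 - 22)) + 2*sqrt(141) = 2*(-4)/(-2 + sqrt(11)) + 2*sqrt(141) = -8/(-2 + sqrt(11)) + 2*sqrt(141)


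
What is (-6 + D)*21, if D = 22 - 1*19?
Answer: -63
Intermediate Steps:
D = 3 (D = 22 - 19 = 3)
(-6 + D)*21 = (-6 + 3)*21 = -3*21 = -63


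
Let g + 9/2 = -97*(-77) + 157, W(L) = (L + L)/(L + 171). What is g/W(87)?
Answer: 655449/58 ≈ 11301.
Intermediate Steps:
W(L) = 2*L/(171 + L) (W(L) = (2*L)/(171 + L) = 2*L/(171 + L))
g = 15243/2 (g = -9/2 + (-97*(-77) + 157) = -9/2 + (7469 + 157) = -9/2 + 7626 = 15243/2 ≈ 7621.5)
g/W(87) = 15243/(2*((2*87/(171 + 87)))) = 15243/(2*((2*87/258))) = 15243/(2*((2*87*(1/258)))) = 15243/(2*(29/43)) = (15243/2)*(43/29) = 655449/58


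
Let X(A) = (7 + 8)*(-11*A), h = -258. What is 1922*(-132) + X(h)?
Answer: -211134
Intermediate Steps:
X(A) = -165*A (X(A) = 15*(-11*A) = -165*A)
1922*(-132) + X(h) = 1922*(-132) - 165*(-258) = -253704 + 42570 = -211134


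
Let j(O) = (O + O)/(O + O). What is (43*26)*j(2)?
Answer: 1118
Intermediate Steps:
j(O) = 1 (j(O) = (2*O)/((2*O)) = (2*O)*(1/(2*O)) = 1)
(43*26)*j(2) = (43*26)*1 = 1118*1 = 1118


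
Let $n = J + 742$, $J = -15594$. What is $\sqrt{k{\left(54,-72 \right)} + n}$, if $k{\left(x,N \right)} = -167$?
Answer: $i \sqrt{15019} \approx 122.55 i$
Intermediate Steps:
$n = -14852$ ($n = -15594 + 742 = -14852$)
$\sqrt{k{\left(54,-72 \right)} + n} = \sqrt{-167 - 14852} = \sqrt{-15019} = i \sqrt{15019}$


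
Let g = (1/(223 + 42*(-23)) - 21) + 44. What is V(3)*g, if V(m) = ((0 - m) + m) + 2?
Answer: 34176/743 ≈ 45.997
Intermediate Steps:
V(m) = 2 (V(m) = (-m + m) + 2 = 0 + 2 = 2)
g = 17088/743 (g = (1/(223 - 966) - 21) + 44 = (1/(-743) - 21) + 44 = (-1/743 - 21) + 44 = -15604/743 + 44 = 17088/743 ≈ 22.999)
V(3)*g = 2*(17088/743) = 34176/743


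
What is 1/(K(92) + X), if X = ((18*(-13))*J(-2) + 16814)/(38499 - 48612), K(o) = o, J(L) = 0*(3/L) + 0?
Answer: 10113/913582 ≈ 0.011070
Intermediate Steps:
J(L) = 0 (J(L) = 0 + 0 = 0)
X = -16814/10113 (X = ((18*(-13))*0 + 16814)/(38499 - 48612) = (-234*0 + 16814)/(-10113) = (0 + 16814)*(-1/10113) = 16814*(-1/10113) = -16814/10113 ≈ -1.6626)
1/(K(92) + X) = 1/(92 - 16814/10113) = 1/(913582/10113) = 10113/913582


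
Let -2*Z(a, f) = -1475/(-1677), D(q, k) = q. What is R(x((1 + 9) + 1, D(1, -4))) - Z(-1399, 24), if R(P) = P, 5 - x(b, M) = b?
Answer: -18649/3354 ≈ -5.5602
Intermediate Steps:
x(b, M) = 5 - b
Z(a, f) = -1475/3354 (Z(a, f) = -(-1475)/(2*(-1677)) = -(-1475)*(-1)/(2*1677) = -1/2*1475/1677 = -1475/3354)
R(x((1 + 9) + 1, D(1, -4))) - Z(-1399, 24) = (5 - ((1 + 9) + 1)) - 1*(-1475/3354) = (5 - (10 + 1)) + 1475/3354 = (5 - 1*11) + 1475/3354 = (5 - 11) + 1475/3354 = -6 + 1475/3354 = -18649/3354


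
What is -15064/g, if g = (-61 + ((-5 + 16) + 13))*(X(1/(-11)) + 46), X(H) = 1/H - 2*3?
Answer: 15064/1073 ≈ 14.039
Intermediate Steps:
X(H) = -6 + 1/H (X(H) = 1/H - 6 = -6 + 1/H)
g = -1073 (g = (-61 + ((-5 + 16) + 13))*((-6 + 1/(1/(-11))) + 46) = (-61 + (11 + 13))*((-6 + 1/(-1/11)) + 46) = (-61 + 24)*((-6 - 11) + 46) = -37*(-17 + 46) = -37*29 = -1073)
-15064/g = -15064/(-1073) = -15064*(-1/1073) = 15064/1073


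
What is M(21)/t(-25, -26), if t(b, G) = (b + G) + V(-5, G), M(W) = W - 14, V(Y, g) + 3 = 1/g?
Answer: -182/1405 ≈ -0.12954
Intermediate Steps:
V(Y, g) = -3 + 1/g
M(W) = -14 + W
t(b, G) = -3 + G + b + 1/G (t(b, G) = (b + G) + (-3 + 1/G) = (G + b) + (-3 + 1/G) = -3 + G + b + 1/G)
M(21)/t(-25, -26) = (-14 + 21)/(-3 - 26 - 25 + 1/(-26)) = 7/(-3 - 26 - 25 - 1/26) = 7/(-1405/26) = 7*(-26/1405) = -182/1405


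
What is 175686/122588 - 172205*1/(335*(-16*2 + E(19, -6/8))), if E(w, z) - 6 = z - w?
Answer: 9521149639/751525734 ≈ 12.669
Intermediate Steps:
E(w, z) = 6 + z - w (E(w, z) = 6 + (z - w) = 6 + z - w)
175686/122588 - 172205*1/(335*(-16*2 + E(19, -6/8))) = 175686/122588 - 172205*1/(335*(-16*2 + (6 - 6/8 - 1*19))) = 175686*(1/122588) - 172205*1/(335*(-32 + (6 - 6*⅛ - 19))) = 87843/61294 - 172205*1/(335*(-32 + (6 - ¾ - 19))) = 87843/61294 - 172205*1/(335*(-32 - 55/4)) = 87843/61294 - 172205/((-183/4*335)) = 87843/61294 - 172205/(-61305/4) = 87843/61294 - 172205*(-4/61305) = 87843/61294 + 137764/12261 = 9521149639/751525734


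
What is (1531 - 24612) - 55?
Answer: -23136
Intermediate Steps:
(1531 - 24612) - 55 = -23081 - 55 = -23136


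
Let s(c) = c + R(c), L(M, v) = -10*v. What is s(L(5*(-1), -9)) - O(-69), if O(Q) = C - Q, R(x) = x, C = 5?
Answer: 106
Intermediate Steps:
s(c) = 2*c (s(c) = c + c = 2*c)
O(Q) = 5 - Q
s(L(5*(-1), -9)) - O(-69) = 2*(-10*(-9)) - (5 - 1*(-69)) = 2*90 - (5 + 69) = 180 - 1*74 = 180 - 74 = 106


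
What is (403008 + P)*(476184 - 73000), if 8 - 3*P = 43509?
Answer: 469920225232/3 ≈ 1.5664e+11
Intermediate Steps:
P = -43501/3 (P = 8/3 - ⅓*43509 = 8/3 - 14503 = -43501/3 ≈ -14500.)
(403008 + P)*(476184 - 73000) = (403008 - 43501/3)*(476184 - 73000) = (1165523/3)*403184 = 469920225232/3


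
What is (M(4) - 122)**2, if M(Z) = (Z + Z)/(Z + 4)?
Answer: 14641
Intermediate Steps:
M(Z) = 2*Z/(4 + Z) (M(Z) = (2*Z)/(4 + Z) = 2*Z/(4 + Z))
(M(4) - 122)**2 = (2*4/(4 + 4) - 122)**2 = (2*4/8 - 122)**2 = (2*4*(1/8) - 122)**2 = (1 - 122)**2 = (-121)**2 = 14641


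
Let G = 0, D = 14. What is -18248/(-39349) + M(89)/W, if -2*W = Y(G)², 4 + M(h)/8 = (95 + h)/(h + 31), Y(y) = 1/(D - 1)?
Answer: 3937062472/590235 ≈ 6670.3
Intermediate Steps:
Y(y) = 1/13 (Y(y) = 1/(14 - 1) = 1/13)
M(h) = -32 + 8*(95 + h)/(31 + h) (M(h) = -32 + 8*((95 + h)/(h + 31)) = -32 + 8*((95 + h)/(31 + h)) = -32 + 8*(95 + h)/(31 + h))
W = -1/338 (W = -(1/13)²/2 = -½*1/169 = -1/338 ≈ -0.0029586)
-18248/(-39349) + M(89)/W = -18248/(-39349) + (8*(-29 - 3*89)/(31 + 89))/(-1/338) = -18248*(-1/39349) + (8*(-29 - 267)/120)*(-338) = 18248/39349 + (8*(1/120)*(-296))*(-338) = 18248/39349 - 296/15*(-338) = 18248/39349 + 100048/15 = 3937062472/590235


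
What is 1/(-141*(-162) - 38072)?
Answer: -1/15230 ≈ -6.5660e-5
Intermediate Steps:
1/(-141*(-162) - 38072) = 1/(22842 - 38072) = 1/(-15230) = -1/15230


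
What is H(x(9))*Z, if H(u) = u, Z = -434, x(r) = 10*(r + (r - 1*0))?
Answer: -78120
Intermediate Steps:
x(r) = 20*r (x(r) = 10*(r + (r + 0)) = 10*(r + r) = 10*(2*r) = 20*r)
H(x(9))*Z = (20*9)*(-434) = 180*(-434) = -78120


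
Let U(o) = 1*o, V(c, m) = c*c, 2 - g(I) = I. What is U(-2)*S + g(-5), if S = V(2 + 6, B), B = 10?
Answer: -121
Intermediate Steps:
g(I) = 2 - I
V(c, m) = c²
S = 64 (S = (2 + 6)² = 8² = 64)
U(o) = o
U(-2)*S + g(-5) = -2*64 + (2 - 1*(-5)) = -128 + (2 + 5) = -128 + 7 = -121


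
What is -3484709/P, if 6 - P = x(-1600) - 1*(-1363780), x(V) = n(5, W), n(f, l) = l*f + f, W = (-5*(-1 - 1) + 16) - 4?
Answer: 3484709/1363889 ≈ 2.5550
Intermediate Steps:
W = 22 (W = (-5*(-2) + 16) - 4 = (10 + 16) - 4 = 26 - 4 = 22)
n(f, l) = f + f*l (n(f, l) = f*l + f = f + f*l)
x(V) = 115 (x(V) = 5*(1 + 22) = 5*23 = 115)
P = -1363889 (P = 6 - (115 - 1*(-1363780)) = 6 - (115 + 1363780) = 6 - 1*1363895 = 6 - 1363895 = -1363889)
-3484709/P = -3484709/(-1363889) = -3484709*(-1/1363889) = 3484709/1363889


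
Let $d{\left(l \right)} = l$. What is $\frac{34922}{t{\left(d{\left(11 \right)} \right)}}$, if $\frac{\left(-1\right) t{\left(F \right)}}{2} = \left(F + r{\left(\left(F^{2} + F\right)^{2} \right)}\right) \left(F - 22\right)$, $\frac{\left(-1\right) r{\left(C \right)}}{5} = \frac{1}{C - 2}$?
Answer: $\frac{304205542}{2108007} \approx 144.31$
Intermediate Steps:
$r{\left(C \right)} = - \frac{5}{-2 + C}$ ($r{\left(C \right)} = - \frac{5}{C - 2} = - \frac{5}{-2 + C}$)
$t{\left(F \right)} = - 2 \left(-22 + F\right) \left(F - \frac{5}{-2 + \left(F + F^{2}\right)^{2}}\right)$ ($t{\left(F \right)} = - 2 \left(F - \frac{5}{-2 + \left(F^{2} + F\right)^{2}}\right) \left(F - 22\right) = - 2 \left(F - \frac{5}{-2 + \left(F + F^{2}\right)^{2}}\right) \left(-22 + F\right) = - 2 \left(-22 + F\right) \left(F - \frac{5}{-2 + \left(F + F^{2}\right)^{2}}\right)$)
$\frac{34922}{t{\left(d{\left(11 \right)} \right)}} = \frac{34922}{2 \frac{1}{-2 + 11^{2} \left(1 + 11\right)^{2}} \left(-110 + 5 \cdot 11 + 11 \left(-2 + 11^{2} \left(1 + 11\right)^{2}\right) \left(22 - 11\right)\right)} = \frac{34922}{2 \frac{1}{-2 + 121 \cdot 12^{2}} \left(-110 + 55 + 11 \left(-2 + 121 \cdot 12^{2}\right) \left(22 - 11\right)\right)} = \frac{34922}{2 \frac{1}{-2 + 121 \cdot 144} \left(-110 + 55 + 11 \left(-2 + 121 \cdot 144\right) 11\right)} = \frac{34922}{2 \frac{1}{-2 + 17424} \left(-110 + 55 + 11 \left(-2 + 17424\right) 11\right)} = \frac{34922}{2 \cdot \frac{1}{17422} \left(-110 + 55 + 11 \cdot 17422 \cdot 11\right)} = \frac{34922}{2 \cdot \frac{1}{17422} \left(-110 + 55 + 2108062\right)} = \frac{34922}{2 \cdot \frac{1}{17422} \cdot 2108007} = \frac{34922}{\frac{2108007}{8711}} = 34922 \cdot \frac{8711}{2108007} = \frac{304205542}{2108007}$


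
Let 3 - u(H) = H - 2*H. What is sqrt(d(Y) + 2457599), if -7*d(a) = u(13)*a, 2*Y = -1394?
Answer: 3*sqrt(13388935)/7 ≈ 1568.2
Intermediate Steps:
u(H) = 3 + H (u(H) = 3 - (H - 2*H) = 3 - (-1)*H = 3 + H)
Y = -697 (Y = (1/2)*(-1394) = -697)
d(a) = -16*a/7 (d(a) = -(3 + 13)*a/7 = -16*a/7)
sqrt(d(Y) + 2457599) = sqrt(-16/7*(-697) + 2457599) = sqrt(11152/7 + 2457599) = sqrt(17214345/7) = 3*sqrt(13388935)/7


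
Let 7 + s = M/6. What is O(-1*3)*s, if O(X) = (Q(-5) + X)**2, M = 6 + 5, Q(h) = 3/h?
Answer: -1674/25 ≈ -66.960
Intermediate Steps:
M = 11
O(X) = (-3/5 + X)**2 (O(X) = (3/(-5) + X)**2 = (3*(-1/5) + X)**2 = (-3/5 + X)**2)
s = -31/6 (s = -7 + 11/6 = -31/6 ≈ -5.1667)
O(-1*3)*s = ((-3 + 5*(-1*3))**2/25)*(-31/6) = ((-3 + 5*(-3))**2/25)*(-31/6) = ((-3 - 15)**2/25)*(-31/6) = ((1/25)*(-18)**2)*(-31/6) = ((1/25)*324)*(-31/6) = (324/25)*(-31/6) = -1674/25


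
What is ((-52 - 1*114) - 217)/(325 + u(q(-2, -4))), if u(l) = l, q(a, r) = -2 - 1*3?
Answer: -383/320 ≈ -1.1969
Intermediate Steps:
q(a, r) = -5 (q(a, r) = -2 - 3 = -5)
((-52 - 1*114) - 217)/(325 + u(q(-2, -4))) = ((-52 - 1*114) - 217)/(325 - 5) = ((-52 - 114) - 217)/320 = (-166 - 217)*(1/320) = -383*1/320 = -383/320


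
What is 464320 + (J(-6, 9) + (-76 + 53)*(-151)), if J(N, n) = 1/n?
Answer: 4210138/9 ≈ 4.6779e+5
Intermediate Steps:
464320 + (J(-6, 9) + (-76 + 53)*(-151)) = 464320 + (1/9 + (-76 + 53)*(-151)) = 464320 + (⅑ - 23*(-151)) = 464320 + (⅑ + 3473) = 464320 + 31258/9 = 4210138/9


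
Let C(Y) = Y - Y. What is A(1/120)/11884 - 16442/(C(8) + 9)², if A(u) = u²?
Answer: -312634764791/1540166400 ≈ -202.99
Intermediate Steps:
C(Y) = 0
A(1/120)/11884 - 16442/(C(8) + 9)² = (1/120)²/11884 - 16442/(0 + 9)² = (1/120)²*(1/11884) - 16442/(9²) = (1/14400)*(1/11884) - 16442/81 = 1/171129600 - 16442*1/81 = 1/171129600 - 16442/81 = -312634764791/1540166400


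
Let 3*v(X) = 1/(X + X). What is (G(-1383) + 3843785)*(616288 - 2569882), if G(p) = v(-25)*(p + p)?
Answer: -187730783439084/25 ≈ -7.5092e+12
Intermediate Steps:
v(X) = 1/(6*X) (v(X) = 1/(3*(X + X)) = 1/(3*((2*X))) = (1/(2*X))/3 = 1/(6*X))
G(p) = -p/75 (G(p) = ((1/6)/(-25))*(p + p) = ((1/6)*(-1/25))*(2*p) = -p/75)
(G(-1383) + 3843785)*(616288 - 2569882) = (-1/75*(-1383) + 3843785)*(616288 - 2569882) = (461/25 + 3843785)*(-1953594) = (96095086/25)*(-1953594) = -187730783439084/25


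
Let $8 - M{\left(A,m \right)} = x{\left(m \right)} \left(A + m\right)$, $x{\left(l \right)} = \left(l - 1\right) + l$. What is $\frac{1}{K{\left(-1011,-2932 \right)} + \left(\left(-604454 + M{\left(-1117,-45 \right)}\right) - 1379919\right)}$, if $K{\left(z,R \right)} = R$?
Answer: $- \frac{1}{2093039} \approx -4.7777 \cdot 10^{-7}$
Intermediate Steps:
$x{\left(l \right)} = -1 + 2 l$ ($x{\left(l \right)} = \left(-1 + l\right) + l = -1 + 2 l$)
$M{\left(A,m \right)} = 8 - \left(-1 + 2 m\right) \left(A + m\right)$
$\frac{1}{K{\left(-1011,-2932 \right)} + \left(\left(-604454 + M{\left(-1117,-45 \right)}\right) - 1379919\right)} = \frac{1}{-2932 - \left(1984365 - 1162 \left(-1 + 2 \left(-45\right)\right)\right)} = \frac{1}{-2932 - \left(1984365 - 1162 \left(-1 - 90\right)\right)} = \frac{1}{-2932 - 2090107} = \frac{1}{-2093039} = - \frac{1}{2093039}$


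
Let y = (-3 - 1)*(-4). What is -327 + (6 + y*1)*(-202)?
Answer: -4771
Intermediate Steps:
y = 16 (y = -4*(-4) = 16)
-327 + (6 + y*1)*(-202) = -327 + (6 + 16*1)*(-202) = -327 + (6 + 16)*(-202) = -327 + 22*(-202) = -327 - 4444 = -4771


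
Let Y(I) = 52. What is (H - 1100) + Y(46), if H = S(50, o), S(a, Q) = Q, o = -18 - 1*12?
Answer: -1078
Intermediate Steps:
o = -30 (o = -18 - 12 = -30)
H = -30
(H - 1100) + Y(46) = (-30 - 1100) + 52 = -1130 + 52 = -1078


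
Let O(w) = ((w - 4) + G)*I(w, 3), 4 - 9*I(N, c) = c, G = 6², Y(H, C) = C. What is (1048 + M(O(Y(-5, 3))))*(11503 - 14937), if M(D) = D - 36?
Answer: -31397062/9 ≈ -3.4886e+6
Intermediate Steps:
G = 36
I(N, c) = 4/9 - c/9
O(w) = 32/9 + w/9 (O(w) = ((w - 4) + 36)*(4/9 - ⅑*3) = ((-4 + w) + 36)*(4/9 - ⅓) = (32 + w)*(⅑) = 32/9 + w/9)
M(D) = -36 + D
(1048 + M(O(Y(-5, 3))))*(11503 - 14937) = (1048 + (-36 + (32/9 + (⅑)*3)))*(11503 - 14937) = (1048 + (-36 + (32/9 + ⅓)))*(-3434) = (1048 + (-36 + 35/9))*(-3434) = (1048 - 289/9)*(-3434) = (9143/9)*(-3434) = -31397062/9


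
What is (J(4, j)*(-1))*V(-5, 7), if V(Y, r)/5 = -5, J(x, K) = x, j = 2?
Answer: 100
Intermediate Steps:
V(Y, r) = -25 (V(Y, r) = 5*(-5) = -25)
(J(4, j)*(-1))*V(-5, 7) = (4*(-1))*(-25) = -4*(-25) = 100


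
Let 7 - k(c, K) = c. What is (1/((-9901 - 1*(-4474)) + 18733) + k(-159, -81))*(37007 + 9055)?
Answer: 50870803707/6653 ≈ 7.6463e+6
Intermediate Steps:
k(c, K) = 7 - c
(1/((-9901 - 1*(-4474)) + 18733) + k(-159, -81))*(37007 + 9055) = (1/((-9901 - 1*(-4474)) + 18733) + (7 - 1*(-159)))*(37007 + 9055) = (1/((-9901 + 4474) + 18733) + (7 + 159))*46062 = (1/(-5427 + 18733) + 166)*46062 = (1/13306 + 166)*46062 = (2208797/13306)*46062 = 50870803707/6653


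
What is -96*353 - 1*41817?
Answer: -75705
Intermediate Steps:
-96*353 - 1*41817 = -33888 - 41817 = -75705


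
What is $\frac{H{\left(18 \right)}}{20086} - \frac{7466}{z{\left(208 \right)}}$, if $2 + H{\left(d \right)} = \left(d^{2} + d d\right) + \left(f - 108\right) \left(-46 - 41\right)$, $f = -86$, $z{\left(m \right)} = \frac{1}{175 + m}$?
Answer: $- \frac{28717728792}{10043} \approx -2.8595 \cdot 10^{6}$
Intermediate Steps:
$H{\left(d \right)} = 16876 + 2 d^{2}$ ($H{\left(d \right)} = -2 + \left(\left(d^{2} + d d\right) + \left(-86 - 108\right) \left(-46 - 41\right)\right) = -2 + \left(\left(d^{2} + d^{2}\right) - -16878\right) = -2 + \left(2 d^{2} + 16878\right) = -2 + \left(16878 + 2 d^{2}\right) = 16876 + 2 d^{2}$)
$\frac{H{\left(18 \right)}}{20086} - \frac{7466}{z{\left(208 \right)}} = \frac{16876 + 2 \cdot 18^{2}}{20086} - \frac{7466}{\frac{1}{175 + 208}} = \left(16876 + 2 \cdot 324\right) \frac{1}{20086} - \frac{7466}{\frac{1}{383}} = \left(16876 + 648\right) \frac{1}{20086} - 7466 \frac{1}{\frac{1}{383}} = 17524 \cdot \frac{1}{20086} - 2859478 = \frac{8762}{10043} - 2859478 = - \frac{28717728792}{10043}$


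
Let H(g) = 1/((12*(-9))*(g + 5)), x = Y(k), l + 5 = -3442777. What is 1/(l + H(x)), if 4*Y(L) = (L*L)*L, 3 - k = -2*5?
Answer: -59859/206081487739 ≈ -2.9046e-7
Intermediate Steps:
l = -3442782 (l = -5 - 3442777 = -3442782)
k = 13 (k = 3 - (-2)*5 = 3 - 1*(-10) = 3 + 10 = 13)
Y(L) = L³/4 (Y(L) = ((L*L)*L)/4 = (L²*L)/4 = L³/4)
x = 2197/4 (x = (¼)*13³ = (¼)*2197 = 2197/4 ≈ 549.25)
H(g) = 1/(-540 - 108*g) (H(g) = 1/(-108*(5 + g)) = 1/(-540 - 108*g))
1/(l + H(x)) = 1/(-3442782 - 1/(540 + 108*(2197/4))) = 1/(-3442782 - 1/(540 + 59319)) = 1/(-3442782 - 1/59859) = 1/(-206081487739/59859) = -59859/206081487739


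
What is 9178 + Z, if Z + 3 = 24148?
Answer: 33323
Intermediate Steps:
Z = 24145 (Z = -3 + 24148 = 24145)
9178 + Z = 9178 + 24145 = 33323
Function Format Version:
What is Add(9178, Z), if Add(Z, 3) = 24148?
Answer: 33323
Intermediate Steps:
Z = 24145 (Z = Add(-3, 24148) = 24145)
Add(9178, Z) = Add(9178, 24145) = 33323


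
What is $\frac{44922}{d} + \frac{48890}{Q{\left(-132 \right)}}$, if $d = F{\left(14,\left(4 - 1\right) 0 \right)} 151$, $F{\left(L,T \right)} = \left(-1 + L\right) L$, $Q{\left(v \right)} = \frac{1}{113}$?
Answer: $\frac{75913138831}{13741} \approx 5.5246 \cdot 10^{6}$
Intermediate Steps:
$Q{\left(v \right)} = \frac{1}{113}$
$F{\left(L,T \right)} = L \left(-1 + L\right)$
$d = 27482$ ($d = 14 \left(-1 + 14\right) 151 = 14 \cdot 13 \cdot 151 = 182 \cdot 151 = 27482$)
$\frac{44922}{d} + \frac{48890}{Q{\left(-132 \right)}} = \frac{44922}{27482} + 48890 \frac{1}{\frac{1}{113}} = 44922 \cdot \frac{1}{27482} + 48890 \cdot 113 = \frac{22461}{13741} + 5524570 = \frac{75913138831}{13741}$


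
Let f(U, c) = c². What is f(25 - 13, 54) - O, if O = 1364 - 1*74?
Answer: 1626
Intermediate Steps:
O = 1290 (O = 1364 - 74 = 1290)
f(25 - 13, 54) - O = 54² - 1*1290 = 2916 - 1290 = 1626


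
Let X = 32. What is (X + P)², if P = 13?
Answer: 2025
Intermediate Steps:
(X + P)² = (32 + 13)² = 45² = 2025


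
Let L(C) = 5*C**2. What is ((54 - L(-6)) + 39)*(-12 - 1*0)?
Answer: 1044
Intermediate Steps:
((54 - L(-6)) + 39)*(-12 - 1*0) = ((54 - 5*(-6)**2) + 39)*(-12 - 1*0) = ((54 - 5*36) + 39)*(-12 + 0) = ((54 - 1*180) + 39)*(-12) = ((54 - 180) + 39)*(-12) = (-126 + 39)*(-12) = -87*(-12) = 1044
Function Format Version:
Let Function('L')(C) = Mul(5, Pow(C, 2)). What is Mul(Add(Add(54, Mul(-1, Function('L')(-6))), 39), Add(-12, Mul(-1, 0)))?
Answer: 1044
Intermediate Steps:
Mul(Add(Add(54, Mul(-1, Function('L')(-6))), 39), Add(-12, Mul(-1, 0))) = Mul(Add(Add(54, Mul(-1, Mul(5, Pow(-6, 2)))), 39), Add(-12, Mul(-1, 0))) = Mul(Add(Add(54, Mul(-1, Mul(5, 36))), 39), Add(-12, 0)) = Mul(Add(Add(54, Mul(-1, 180)), 39), -12) = Mul(Add(Add(54, -180), 39), -12) = Mul(Add(-126, 39), -12) = Mul(-87, -12) = 1044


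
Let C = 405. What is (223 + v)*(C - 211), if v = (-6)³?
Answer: 1358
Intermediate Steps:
v = -216
(223 + v)*(C - 211) = (223 - 216)*(405 - 211) = 7*194 = 1358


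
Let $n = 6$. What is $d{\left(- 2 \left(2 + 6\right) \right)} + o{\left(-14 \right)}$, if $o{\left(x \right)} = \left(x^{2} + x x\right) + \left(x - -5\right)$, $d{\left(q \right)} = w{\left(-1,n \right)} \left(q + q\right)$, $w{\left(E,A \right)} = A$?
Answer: $191$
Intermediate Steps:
$d{\left(q \right)} = 12 q$ ($d{\left(q \right)} = 6 \left(q + q\right) = 6 \cdot 2 q = 12 q$)
$o{\left(x \right)} = 5 + x + 2 x^{2}$ ($o{\left(x \right)} = \left(x^{2} + x^{2}\right) + \left(x + 5\right) = 2 x^{2} + \left(5 + x\right) = 5 + x + 2 x^{2}$)
$d{\left(- 2 \left(2 + 6\right) \right)} + o{\left(-14 \right)} = 12 \left(- 2 \left(2 + 6\right)\right) + \left(5 - 14 + 2 \left(-14\right)^{2}\right) = 12 \left(\left(-2\right) 8\right) + \left(5 - 14 + 2 \cdot 196\right) = 12 \left(-16\right) + \left(5 - 14 + 392\right) = -192 + 383 = 191$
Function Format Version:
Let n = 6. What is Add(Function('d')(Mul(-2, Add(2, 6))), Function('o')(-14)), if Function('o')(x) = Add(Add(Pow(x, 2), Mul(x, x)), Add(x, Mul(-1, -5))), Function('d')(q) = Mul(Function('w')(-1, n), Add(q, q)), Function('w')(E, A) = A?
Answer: 191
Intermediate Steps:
Function('d')(q) = Mul(12, q) (Function('d')(q) = Mul(6, Add(q, q)) = Mul(6, Mul(2, q)) = Mul(12, q))
Function('o')(x) = Add(5, x, Mul(2, Pow(x, 2))) (Function('o')(x) = Add(Add(Pow(x, 2), Pow(x, 2)), Add(x, 5)) = Add(Mul(2, Pow(x, 2)), Add(5, x)) = Add(5, x, Mul(2, Pow(x, 2))))
Add(Function('d')(Mul(-2, Add(2, 6))), Function('o')(-14)) = Add(Mul(12, Mul(-2, Add(2, 6))), Add(5, -14, Mul(2, Pow(-14, 2)))) = Add(Mul(12, Mul(-2, 8)), Add(5, -14, Mul(2, 196))) = Add(Mul(12, -16), Add(5, -14, 392)) = Add(-192, 383) = 191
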